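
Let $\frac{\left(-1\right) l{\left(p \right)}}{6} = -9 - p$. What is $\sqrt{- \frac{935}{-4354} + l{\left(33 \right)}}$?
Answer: $\frac{\sqrt{4781314622}}{4354} \approx 15.881$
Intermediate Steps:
$l{\left(p \right)} = 54 + 6 p$ ($l{\left(p \right)} = - 6 \left(-9 - p\right) = 54 + 6 p$)
$\sqrt{- \frac{935}{-4354} + l{\left(33 \right)}} = \sqrt{- \frac{935}{-4354} + \left(54 + 6 \cdot 33\right)} = \sqrt{\left(-935\right) \left(- \frac{1}{4354}\right) + \left(54 + 198\right)} = \sqrt{\frac{935}{4354} + 252} = \sqrt{\frac{1098143}{4354}} = \frac{\sqrt{4781314622}}{4354}$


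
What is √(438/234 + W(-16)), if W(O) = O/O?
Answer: 4*√273/39 ≈ 1.6946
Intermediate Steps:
W(O) = 1
√(438/234 + W(-16)) = √(438/234 + 1) = √(438*(1/234) + 1) = √(73/39 + 1) = √(112/39) = 4*√273/39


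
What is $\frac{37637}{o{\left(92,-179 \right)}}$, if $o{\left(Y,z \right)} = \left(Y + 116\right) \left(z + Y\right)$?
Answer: $- \frac{37637}{18096} \approx -2.0799$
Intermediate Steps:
$o{\left(Y,z \right)} = \left(116 + Y\right) \left(Y + z\right)$
$\frac{37637}{o{\left(92,-179 \right)}} = \frac{37637}{92^{2} + 116 \cdot 92 + 116 \left(-179\right) + 92 \left(-179\right)} = \frac{37637}{8464 + 10672 - 20764 - 16468} = \frac{37637}{-18096} = 37637 \left(- \frac{1}{18096}\right) = - \frac{37637}{18096}$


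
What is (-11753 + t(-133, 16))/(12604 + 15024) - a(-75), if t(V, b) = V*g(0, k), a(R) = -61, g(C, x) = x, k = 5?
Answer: 836445/13814 ≈ 60.551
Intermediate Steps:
t(V, b) = 5*V (t(V, b) = V*5 = 5*V)
(-11753 + t(-133, 16))/(12604 + 15024) - a(-75) = (-11753 + 5*(-133))/(12604 + 15024) - 1*(-61) = (-11753 - 665)/27628 + 61 = -12418*1/27628 + 61 = -6209/13814 + 61 = 836445/13814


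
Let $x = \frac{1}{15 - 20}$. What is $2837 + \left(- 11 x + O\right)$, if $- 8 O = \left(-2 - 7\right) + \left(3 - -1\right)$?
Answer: $\frac{113593}{40} \approx 2839.8$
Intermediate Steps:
$x = - \frac{1}{5}$ ($x = \frac{1}{-5} = - \frac{1}{5} \approx -0.2$)
$O = \frac{5}{8}$ ($O = - \frac{\left(-2 - 7\right) + \left(3 - -1\right)}{8} = - \frac{-9 + \left(3 + 1\right)}{8} = - \frac{-9 + 4}{8} = \left(- \frac{1}{8}\right) \left(-5\right) = \frac{5}{8} \approx 0.625$)
$2837 + \left(- 11 x + O\right) = 2837 + \left(\left(-11\right) \left(- \frac{1}{5}\right) + \frac{5}{8}\right) = 2837 + \left(\frac{11}{5} + \frac{5}{8}\right) = 2837 + \frac{113}{40} = \frac{113593}{40}$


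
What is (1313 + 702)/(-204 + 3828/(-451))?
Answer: -82615/8712 ≈ -9.4829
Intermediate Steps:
(1313 + 702)/(-204 + 3828/(-451)) = 2015/(-204 + 3828*(-1/451)) = 2015/(-204 - 348/41) = 2015/(-8712/41) = 2015*(-41/8712) = -82615/8712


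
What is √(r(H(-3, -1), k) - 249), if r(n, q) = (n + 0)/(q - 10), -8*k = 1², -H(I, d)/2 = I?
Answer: I*√20217/9 ≈ 15.798*I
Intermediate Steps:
H(I, d) = -2*I
k = -⅛ (k = -⅛*1² = -⅛*1 = -⅛ ≈ -0.12500)
r(n, q) = n/(-10 + q)
√(r(H(-3, -1), k) - 249) = √((-2*(-3))/(-10 - ⅛) - 249) = √(6/(-81/8) - 249) = √(6*(-8/81) - 249) = √(-16/27 - 249) = √(-6739/27) = I*√20217/9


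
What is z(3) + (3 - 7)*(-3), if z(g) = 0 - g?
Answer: 9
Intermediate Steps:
z(g) = -g
z(3) + (3 - 7)*(-3) = -1*3 + (3 - 7)*(-3) = -3 - 4*(-3) = -3 + 12 = 9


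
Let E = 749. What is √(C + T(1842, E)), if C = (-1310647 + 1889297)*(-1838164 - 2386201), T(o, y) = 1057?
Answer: I*√2444428806193 ≈ 1.5635e+6*I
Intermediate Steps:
C = -2444428807250 (C = 578650*(-4224365) = -2444428807250)
√(C + T(1842, E)) = √(-2444428807250 + 1057) = √(-2444428806193) = I*√2444428806193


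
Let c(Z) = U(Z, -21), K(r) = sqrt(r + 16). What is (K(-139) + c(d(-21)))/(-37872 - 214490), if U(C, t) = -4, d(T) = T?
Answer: 2/126181 - I*sqrt(123)/252362 ≈ 1.585e-5 - 4.3947e-5*I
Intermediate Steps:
K(r) = sqrt(16 + r)
c(Z) = -4
(K(-139) + c(d(-21)))/(-37872 - 214490) = (sqrt(16 - 139) - 4)/(-37872 - 214490) = (sqrt(-123) - 4)/(-252362) = (I*sqrt(123) - 4)*(-1/252362) = (-4 + I*sqrt(123))*(-1/252362) = 2/126181 - I*sqrt(123)/252362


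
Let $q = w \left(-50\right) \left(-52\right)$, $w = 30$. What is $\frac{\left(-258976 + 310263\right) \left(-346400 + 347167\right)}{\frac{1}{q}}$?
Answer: $3068296062000$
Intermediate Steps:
$q = 78000$ ($q = 30 \left(-50\right) \left(-52\right) = \left(-1500\right) \left(-52\right) = 78000$)
$\frac{\left(-258976 + 310263\right) \left(-346400 + 347167\right)}{\frac{1}{q}} = \frac{\left(-258976 + 310263\right) \left(-346400 + 347167\right)}{\frac{1}{78000}} = 51287 \cdot 767 \frac{1}{\frac{1}{78000}} = 39337129 \cdot 78000 = 3068296062000$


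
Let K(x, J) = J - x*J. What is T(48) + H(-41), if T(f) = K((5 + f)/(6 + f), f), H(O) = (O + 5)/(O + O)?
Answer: 490/369 ≈ 1.3279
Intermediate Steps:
H(O) = (5 + O)/(2*O) (H(O) = (5 + O)/((2*O)) = (5 + O)*(1/(2*O)) = (5 + O)/(2*O))
K(x, J) = J - J*x
T(f) = f*(1 - (5 + f)/(6 + f))
T(48) + H(-41) = 48/(6 + 48) + (½)*(5 - 41)/(-41) = 48/54 + (½)*(-1/41)*(-36) = 48*(1/54) + 18/41 = 8/9 + 18/41 = 490/369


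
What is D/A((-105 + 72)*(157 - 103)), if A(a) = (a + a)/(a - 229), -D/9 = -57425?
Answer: 115481675/396 ≈ 2.9162e+5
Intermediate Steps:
D = 516825 (D = -9*(-57425) = 516825)
A(a) = 2*a/(-229 + a) (A(a) = (2*a)/(-229 + a) = 2*a/(-229 + a))
D/A((-105 + 72)*(157 - 103)) = 516825/((2*((-105 + 72)*(157 - 103))/(-229 + (-105 + 72)*(157 - 103)))) = 516825/((2*(-33*54)/(-229 - 33*54))) = 516825/((2*(-1782)/(-229 - 1782))) = 516825/((2*(-1782)/(-2011))) = 516825/((2*(-1782)*(-1/2011))) = 516825/(3564/2011) = 516825*(2011/3564) = 115481675/396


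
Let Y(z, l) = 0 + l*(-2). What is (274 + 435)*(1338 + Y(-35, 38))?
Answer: 894758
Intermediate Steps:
Y(z, l) = -2*l (Y(z, l) = 0 - 2*l = -2*l)
(274 + 435)*(1338 + Y(-35, 38)) = (274 + 435)*(1338 - 2*38) = 709*(1338 - 76) = 709*1262 = 894758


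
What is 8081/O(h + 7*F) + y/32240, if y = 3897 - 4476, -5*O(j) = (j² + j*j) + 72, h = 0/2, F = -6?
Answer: -1630927/145080 ≈ -11.242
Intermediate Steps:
h = 0 (h = 0*(½) = 0)
O(j) = -72/5 - 2*j²/5 (O(j) = -((j² + j*j) + 72)/5 = -((j² + j²) + 72)/5 = -(2*j² + 72)/5 = -(72 + 2*j²)/5 = -72/5 - 2*j²/5)
y = -579
8081/O(h + 7*F) + y/32240 = 8081/(-72/5 - 2*(0 + 7*(-6))²/5) - 579/32240 = 8081/(-72/5 - 2*(0 - 42)²/5) - 579*1/32240 = 8081/(-72/5 - ⅖*(-42)²) - 579/32240 = 8081/(-72/5 - ⅖*1764) - 579/32240 = 8081/(-72/5 - 3528/5) - 579/32240 = 8081/(-720) - 579/32240 = 8081*(-1/720) - 579/32240 = -8081/720 - 579/32240 = -1630927/145080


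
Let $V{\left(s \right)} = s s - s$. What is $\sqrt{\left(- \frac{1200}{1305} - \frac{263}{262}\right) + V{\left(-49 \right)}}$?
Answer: $\frac{\sqrt{1271938456446}}{22794} \approx 49.478$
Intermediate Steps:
$V{\left(s \right)} = s^{2} - s$
$\sqrt{\left(- \frac{1200}{1305} - \frac{263}{262}\right) + V{\left(-49 \right)}} = \sqrt{\left(- \frac{1200}{1305} - \frac{263}{262}\right) - 49 \left(-1 - 49\right)} = \sqrt{\left(\left(-1200\right) \frac{1}{1305} - \frac{263}{262}\right) - -2450} = \sqrt{\left(- \frac{80}{87} - \frac{263}{262}\right) + 2450} = \sqrt{- \frac{43841}{22794} + 2450} = \sqrt{\frac{55801459}{22794}} = \frac{\sqrt{1271938456446}}{22794}$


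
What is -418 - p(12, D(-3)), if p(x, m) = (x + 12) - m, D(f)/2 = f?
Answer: -448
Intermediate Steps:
D(f) = 2*f
p(x, m) = 12 + x - m (p(x, m) = (12 + x) - m = 12 + x - m)
-418 - p(12, D(-3)) = -418 - (12 + 12 - 2*(-3)) = -418 - (12 + 12 - 1*(-6)) = -418 - (12 + 12 + 6) = -418 - 1*30 = -418 - 30 = -448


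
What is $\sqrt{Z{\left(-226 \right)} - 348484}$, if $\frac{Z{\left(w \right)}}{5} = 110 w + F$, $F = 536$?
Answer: $2 i \sqrt{117526} \approx 685.64 i$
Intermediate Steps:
$Z{\left(w \right)} = 2680 + 550 w$ ($Z{\left(w \right)} = 5 \left(110 w + 536\right) = 5 \left(536 + 110 w\right) = 2680 + 550 w$)
$\sqrt{Z{\left(-226 \right)} - 348484} = \sqrt{\left(2680 + 550 \left(-226\right)\right) - 348484} = \sqrt{\left(2680 - 124300\right) - 348484} = \sqrt{-121620 - 348484} = \sqrt{-470104} = 2 i \sqrt{117526}$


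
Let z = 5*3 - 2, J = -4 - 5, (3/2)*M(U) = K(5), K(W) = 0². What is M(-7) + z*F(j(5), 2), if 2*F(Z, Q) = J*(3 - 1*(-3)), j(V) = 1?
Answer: -351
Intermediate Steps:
K(W) = 0
M(U) = 0 (M(U) = (⅔)*0 = 0)
J = -9
z = 13 (z = 15 - 2 = 13)
F(Z, Q) = -27 (F(Z, Q) = (-9*(3 - 1*(-3)))/2 = (-9*(3 + 3))/2 = (-9*6)/2 = (½)*(-54) = -27)
M(-7) + z*F(j(5), 2) = 0 + 13*(-27) = 0 - 351 = -351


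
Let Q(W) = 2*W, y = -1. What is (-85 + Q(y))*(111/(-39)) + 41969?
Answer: 548816/13 ≈ 42217.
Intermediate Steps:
(-85 + Q(y))*(111/(-39)) + 41969 = (-85 + 2*(-1))*(111/(-39)) + 41969 = (-85 - 2)*(111*(-1/39)) + 41969 = -87*(-37/13) + 41969 = 3219/13 + 41969 = 548816/13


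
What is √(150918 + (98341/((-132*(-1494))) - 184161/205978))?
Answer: √1729291243798822990903782/3385042452 ≈ 388.48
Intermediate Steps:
√(150918 + (98341/((-132*(-1494))) - 184161/205978)) = √(150918 + (98341/197208 - 184161*1/205978)) = √(150918 + (98341*(1/197208) - 184161/205978)) = √(150918 + (98341/197208 - 184161/205978)) = √(150918 - 8030969995/20310254712) = √(3065174989655621/20310254712) = √1729291243798822990903782/3385042452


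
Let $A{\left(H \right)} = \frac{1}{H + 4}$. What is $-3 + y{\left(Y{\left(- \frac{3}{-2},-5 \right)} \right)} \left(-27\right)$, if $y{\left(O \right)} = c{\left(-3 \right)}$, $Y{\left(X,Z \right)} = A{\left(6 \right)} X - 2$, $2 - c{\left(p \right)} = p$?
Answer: $-138$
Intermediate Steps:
$c{\left(p \right)} = 2 - p$
$A{\left(H \right)} = \frac{1}{4 + H}$
$Y{\left(X,Z \right)} = -2 + \frac{X}{10}$ ($Y{\left(X,Z \right)} = \frac{X}{4 + 6} - 2 = \frac{X}{10} - 2 = -2 + \frac{X}{10}$)
$y{\left(O \right)} = 5$ ($y{\left(O \right)} = 2 - -3 = 2 + 3 = 5$)
$-3 + y{\left(Y{\left(- \frac{3}{-2},-5 \right)} \right)} \left(-27\right) = -3 + 5 \left(-27\right) = -3 - 135 = -138$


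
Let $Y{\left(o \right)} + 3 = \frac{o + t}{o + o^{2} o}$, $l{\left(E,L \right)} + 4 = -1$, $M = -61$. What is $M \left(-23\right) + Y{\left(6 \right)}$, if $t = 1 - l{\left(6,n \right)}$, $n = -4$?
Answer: $\frac{51802}{37} \approx 1400.1$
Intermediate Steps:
$l{\left(E,L \right)} = -5$ ($l{\left(E,L \right)} = -4 - 1 = -5$)
$t = 6$ ($t = 1 - -5 = 1 + 5 = 6$)
$Y{\left(o \right)} = -3 + \frac{6 + o}{o + o^{3}}$ ($Y{\left(o \right)} = -3 + \frac{o + 6}{o + o^{2} o} = -3 + \frac{6 + o}{o + o^{3}}$)
$M \left(-23\right) + Y{\left(6 \right)} = \left(-61\right) \left(-23\right) + \frac{6 - 3 \cdot 6^{3} - 12}{6 + 6^{3}} = 1403 + \frac{6 - 648 - 12}{6 + 216} = 1403 + \frac{6 - 648 - 12}{222} = 1403 + \frac{1}{222} \left(-654\right) = 1403 - \frac{109}{37} = \frac{51802}{37}$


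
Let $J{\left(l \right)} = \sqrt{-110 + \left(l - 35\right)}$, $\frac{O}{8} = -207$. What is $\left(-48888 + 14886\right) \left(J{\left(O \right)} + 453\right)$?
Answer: $-15402906 - 34002 i \sqrt{1801} \approx -1.5403 \cdot 10^{7} - 1.443 \cdot 10^{6} i$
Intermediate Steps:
$O = -1656$ ($O = 8 \left(-207\right) = -1656$)
$J{\left(l \right)} = \sqrt{-145 + l}$ ($J{\left(l \right)} = \sqrt{-110 + \left(l - 35\right)} = \sqrt{-110 + \left(-35 + l\right)} = \sqrt{-145 + l}$)
$\left(-48888 + 14886\right) \left(J{\left(O \right)} + 453\right) = \left(-48888 + 14886\right) \left(\sqrt{-145 - 1656} + 453\right) = - 34002 \left(\sqrt{-1801} + 453\right) = - 34002 \left(i \sqrt{1801} + 453\right) = - 34002 \left(453 + i \sqrt{1801}\right) = -15402906 - 34002 i \sqrt{1801}$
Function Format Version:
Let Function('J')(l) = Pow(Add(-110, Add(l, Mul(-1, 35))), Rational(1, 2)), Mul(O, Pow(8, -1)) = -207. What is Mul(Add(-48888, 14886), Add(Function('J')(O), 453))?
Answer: Add(-15402906, Mul(-34002, I, Pow(1801, Rational(1, 2)))) ≈ Add(-1.5403e+7, Mul(-1.4430e+6, I))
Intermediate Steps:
O = -1656 (O = Mul(8, -207) = -1656)
Function('J')(l) = Pow(Add(-145, l), Rational(1, 2)) (Function('J')(l) = Pow(Add(-110, Add(l, -35)), Rational(1, 2)) = Pow(Add(-110, Add(-35, l)), Rational(1, 2)) = Pow(Add(-145, l), Rational(1, 2)))
Mul(Add(-48888, 14886), Add(Function('J')(O), 453)) = Mul(Add(-48888, 14886), Add(Pow(Add(-145, -1656), Rational(1, 2)), 453)) = Mul(-34002, Add(Pow(-1801, Rational(1, 2)), 453)) = Mul(-34002, Add(Mul(I, Pow(1801, Rational(1, 2))), 453)) = Mul(-34002, Add(453, Mul(I, Pow(1801, Rational(1, 2))))) = Add(-15402906, Mul(-34002, I, Pow(1801, Rational(1, 2))))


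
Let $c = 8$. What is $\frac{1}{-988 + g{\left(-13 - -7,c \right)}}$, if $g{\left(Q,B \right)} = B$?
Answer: $- \frac{1}{980} \approx -0.0010204$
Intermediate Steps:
$\frac{1}{-988 + g{\left(-13 - -7,c \right)}} = \frac{1}{-988 + 8} = \frac{1}{-980} = - \frac{1}{980}$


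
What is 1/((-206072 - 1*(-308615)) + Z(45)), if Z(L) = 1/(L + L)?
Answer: 90/9228871 ≈ 9.7520e-6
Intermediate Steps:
Z(L) = 1/(2*L)
1/((-206072 - 1*(-308615)) + Z(45)) = 1/((-206072 - 1*(-308615)) + (1/2)/45) = 1/((-206072 + 308615) + (1/2)*(1/45)) = 1/(102543 + 1/90) = 1/(9228871/90) = 90/9228871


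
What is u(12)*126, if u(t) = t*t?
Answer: 18144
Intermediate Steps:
u(t) = t**2
u(12)*126 = 12**2*126 = 144*126 = 18144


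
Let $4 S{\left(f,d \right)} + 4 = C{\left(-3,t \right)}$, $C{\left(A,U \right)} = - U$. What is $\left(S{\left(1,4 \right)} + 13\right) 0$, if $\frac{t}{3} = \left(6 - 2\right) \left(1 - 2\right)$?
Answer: $0$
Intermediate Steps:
$t = -12$ ($t = 3 \left(6 - 2\right) \left(1 - 2\right) = 3 \cdot 4 \left(-1\right) = 3 \left(-4\right) = -12$)
$S{\left(f,d \right)} = 2$ ($S{\left(f,d \right)} = -1 + \frac{\left(-1\right) \left(-12\right)}{4} = -1 + \frac{1}{4} \cdot 12 = -1 + 3 = 2$)
$\left(S{\left(1,4 \right)} + 13\right) 0 = \left(2 + 13\right) 0 = 15 \cdot 0 = 0$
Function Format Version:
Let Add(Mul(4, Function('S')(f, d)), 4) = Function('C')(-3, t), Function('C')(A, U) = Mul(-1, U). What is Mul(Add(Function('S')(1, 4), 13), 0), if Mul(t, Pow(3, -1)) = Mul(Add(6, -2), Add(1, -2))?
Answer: 0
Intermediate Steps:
t = -12 (t = Mul(3, Mul(Add(6, -2), Add(1, -2))) = Mul(3, Mul(4, -1)) = Mul(3, -4) = -12)
Function('S')(f, d) = 2 (Function('S')(f, d) = Add(-1, Mul(Rational(1, 4), Mul(-1, -12))) = Add(-1, Mul(Rational(1, 4), 12)) = Add(-1, 3) = 2)
Mul(Add(Function('S')(1, 4), 13), 0) = Mul(Add(2, 13), 0) = Mul(15, 0) = 0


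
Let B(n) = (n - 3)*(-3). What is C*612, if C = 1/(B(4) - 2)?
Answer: -612/5 ≈ -122.40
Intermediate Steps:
B(n) = 9 - 3*n (B(n) = (-3 + n)*(-3) = 9 - 3*n)
C = -⅕ (C = 1/((9 - 3*4) - 2) = 1/((9 - 12) - 2) = 1/(-3 - 2) = 1/(-5) = -⅕ ≈ -0.20000)
C*612 = -⅕*612 = -612/5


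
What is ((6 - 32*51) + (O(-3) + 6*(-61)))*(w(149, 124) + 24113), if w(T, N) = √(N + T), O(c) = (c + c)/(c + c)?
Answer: -48008983 - 1991*√273 ≈ -4.8042e+7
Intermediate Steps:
O(c) = 1 (O(c) = (2*c)/((2*c)) = (2*c)*(1/(2*c)) = 1)
((6 - 32*51) + (O(-3) + 6*(-61)))*(w(149, 124) + 24113) = ((6 - 32*51) + (1 + 6*(-61)))*(√(124 + 149) + 24113) = ((6 - 1632) + (1 - 366))*(√273 + 24113) = (-1626 - 365)*(24113 + √273) = -1991*(24113 + √273) = -48008983 - 1991*√273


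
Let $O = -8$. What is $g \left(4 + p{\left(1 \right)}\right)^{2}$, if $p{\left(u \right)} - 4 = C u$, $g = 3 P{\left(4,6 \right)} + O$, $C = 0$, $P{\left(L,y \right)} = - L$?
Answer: $-1280$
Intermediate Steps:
$g = -20$ ($g = 3 \left(\left(-1\right) 4\right) - 8 = 3 \left(-4\right) - 8 = -12 - 8 = -20$)
$p{\left(u \right)} = 4$ ($p{\left(u \right)} = 4 + 0 u = 4 + 0 = 4$)
$g \left(4 + p{\left(1 \right)}\right)^{2} = - 20 \left(4 + 4\right)^{2} = - 20 \cdot 8^{2} = \left(-20\right) 64 = -1280$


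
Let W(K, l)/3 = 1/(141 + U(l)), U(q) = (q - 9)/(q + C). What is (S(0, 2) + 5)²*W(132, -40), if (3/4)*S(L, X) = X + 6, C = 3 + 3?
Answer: 75106/14529 ≈ 5.1694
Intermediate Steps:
C = 6
S(L, X) = 8 + 4*X/3 (S(L, X) = 4*(X + 6)/3 = 4*(6 + X)/3 = 8 + 4*X/3)
U(q) = (-9 + q)/(6 + q) (U(q) = (q - 9)/(q + 6) = (-9 + q)/(6 + q))
W(K, l) = 3/(141 + (-9 + l)/(6 + l))
(S(0, 2) + 5)²*W(132, -40) = ((8 + (4/3)*2) + 5)²*(3*(6 - 40)/(837 + 142*(-40))) = ((8 + 8/3) + 5)²*(3*(-34)/(837 - 5680)) = (32/3 + 5)²*(3*(-34)/(-4843)) = (47/3)²*(3*(-1/4843)*(-34)) = (2209/9)*(102/4843) = 75106/14529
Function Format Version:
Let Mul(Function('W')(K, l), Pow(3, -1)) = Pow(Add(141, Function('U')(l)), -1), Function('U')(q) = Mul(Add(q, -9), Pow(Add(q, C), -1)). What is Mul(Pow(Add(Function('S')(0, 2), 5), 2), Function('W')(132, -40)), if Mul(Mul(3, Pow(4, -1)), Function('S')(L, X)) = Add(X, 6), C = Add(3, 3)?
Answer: Rational(75106, 14529) ≈ 5.1694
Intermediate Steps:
C = 6
Function('S')(L, X) = Add(8, Mul(Rational(4, 3), X)) (Function('S')(L, X) = Mul(Rational(4, 3), Add(X, 6)) = Mul(Rational(4, 3), Add(6, X)) = Add(8, Mul(Rational(4, 3), X)))
Function('U')(q) = Mul(Pow(Add(6, q), -1), Add(-9, q)) (Function('U')(q) = Mul(Add(q, -9), Pow(Add(q, 6), -1)) = Mul(Add(-9, q), Pow(Add(6, q), -1)) = Mul(Pow(Add(6, q), -1), Add(-9, q)))
Function('W')(K, l) = Mul(3, Pow(Add(141, Mul(Pow(Add(6, l), -1), Add(-9, l))), -1))
Mul(Pow(Add(Function('S')(0, 2), 5), 2), Function('W')(132, -40)) = Mul(Pow(Add(Add(8, Mul(Rational(4, 3), 2)), 5), 2), Mul(3, Pow(Add(837, Mul(142, -40)), -1), Add(6, -40))) = Mul(Pow(Add(Add(8, Rational(8, 3)), 5), 2), Mul(3, Pow(Add(837, -5680), -1), -34)) = Mul(Pow(Add(Rational(32, 3), 5), 2), Mul(3, Pow(-4843, -1), -34)) = Mul(Pow(Rational(47, 3), 2), Mul(3, Rational(-1, 4843), -34)) = Mul(Rational(2209, 9), Rational(102, 4843)) = Rational(75106, 14529)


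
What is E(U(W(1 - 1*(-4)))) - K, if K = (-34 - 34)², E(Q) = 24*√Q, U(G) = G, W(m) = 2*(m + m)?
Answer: -4624 + 48*√5 ≈ -4516.7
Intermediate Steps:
W(m) = 4*m (W(m) = 2*(2*m) = 4*m)
K = 4624 (K = (-68)² = 4624)
E(U(W(1 - 1*(-4)))) - K = 24*√(4*(1 - 1*(-4))) - 1*4624 = 24*√(4*(1 + 4)) - 4624 = 24*√(4*5) - 4624 = 24*√20 - 4624 = 24*(2*√5) - 4624 = 48*√5 - 4624 = -4624 + 48*√5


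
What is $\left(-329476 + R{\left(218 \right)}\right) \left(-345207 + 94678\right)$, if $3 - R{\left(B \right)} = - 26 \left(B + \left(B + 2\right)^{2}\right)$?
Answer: $-234143150755$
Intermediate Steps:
$R{\left(B \right)} = 3 + 26 B + 26 \left(2 + B\right)^{2}$ ($R{\left(B \right)} = 3 - - 26 \left(B + \left(B + 2\right)^{2}\right) = 3 - - 26 \left(B + \left(2 + B\right)^{2}\right) = 3 - \left(- 26 B - 26 \left(2 + B\right)^{2}\right) = 3 + \left(26 B + 26 \left(2 + B\right)^{2}\right) = 3 + 26 B + 26 \left(2 + B\right)^{2}$)
$\left(-329476 + R{\left(218 \right)}\right) \left(-345207 + 94678\right) = \left(-329476 + \left(107 + 26 \cdot 218^{2} + 130 \cdot 218\right)\right) \left(-345207 + 94678\right) = \left(-329476 + \left(107 + 26 \cdot 47524 + 28340\right)\right) \left(-250529\right) = \left(-329476 + \left(107 + 1235624 + 28340\right)\right) \left(-250529\right) = \left(-329476 + 1264071\right) \left(-250529\right) = 934595 \left(-250529\right) = -234143150755$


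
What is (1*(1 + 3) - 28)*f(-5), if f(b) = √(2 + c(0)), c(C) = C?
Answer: -24*√2 ≈ -33.941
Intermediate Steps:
f(b) = √2 (f(b) = √(2 + 0) = √2)
(1*(1 + 3) - 28)*f(-5) = (1*(1 + 3) - 28)*√2 = (1*4 - 28)*√2 = (4 - 28)*√2 = -24*√2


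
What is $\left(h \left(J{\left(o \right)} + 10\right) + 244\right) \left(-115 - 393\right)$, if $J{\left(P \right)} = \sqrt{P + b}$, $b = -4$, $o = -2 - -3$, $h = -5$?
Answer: $-98552 + 2540 i \sqrt{3} \approx -98552.0 + 4399.4 i$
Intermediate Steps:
$o = 1$ ($o = -2 + 3 = 1$)
$J{\left(P \right)} = \sqrt{-4 + P}$ ($J{\left(P \right)} = \sqrt{P - 4} = \sqrt{-4 + P}$)
$\left(h \left(J{\left(o \right)} + 10\right) + 244\right) \left(-115 - 393\right) = \left(- 5 \left(\sqrt{-4 + 1} + 10\right) + 244\right) \left(-115 - 393\right) = \left(- 5 \left(\sqrt{-3} + 10\right) + 244\right) \left(-508\right) = \left(- 5 \left(i \sqrt{3} + 10\right) + 244\right) \left(-508\right) = \left(- 5 \left(10 + i \sqrt{3}\right) + 244\right) \left(-508\right) = \left(\left(-50 - 5 i \sqrt{3}\right) + 244\right) \left(-508\right) = \left(194 - 5 i \sqrt{3}\right) \left(-508\right) = -98552 + 2540 i \sqrt{3}$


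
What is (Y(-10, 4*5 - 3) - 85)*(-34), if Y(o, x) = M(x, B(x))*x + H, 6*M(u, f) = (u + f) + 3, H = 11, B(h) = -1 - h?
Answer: 6970/3 ≈ 2323.3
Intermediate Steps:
M(u, f) = 1/2 + f/6 + u/6 (M(u, f) = ((u + f) + 3)/6 = ((f + u) + 3)/6 = (3 + f + u)/6 = 1/2 + f/6 + u/6)
Y(o, x) = 11 + x/3 (Y(o, x) = (1/2 + (-1 - x)/6 + x/6)*x + 11 = (1/2 + (-1/6 - x/6) + x/6)*x + 11 = x/3 + 11 = 11 + x/3)
(Y(-10, 4*5 - 3) - 85)*(-34) = ((11 + (4*5 - 3)/3) - 85)*(-34) = ((11 + (20 - 3)/3) - 85)*(-34) = ((11 + (1/3)*17) - 85)*(-34) = ((11 + 17/3) - 85)*(-34) = (50/3 - 85)*(-34) = -205/3*(-34) = 6970/3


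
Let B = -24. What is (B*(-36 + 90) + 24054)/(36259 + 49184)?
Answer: 7586/28481 ≈ 0.26635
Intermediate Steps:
(B*(-36 + 90) + 24054)/(36259 + 49184) = (-24*(-36 + 90) + 24054)/(36259 + 49184) = (-24*54 + 24054)/85443 = (-1296 + 24054)*(1/85443) = 22758*(1/85443) = 7586/28481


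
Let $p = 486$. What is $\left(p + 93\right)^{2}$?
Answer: $335241$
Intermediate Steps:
$\left(p + 93\right)^{2} = \left(486 + 93\right)^{2} = 579^{2} = 335241$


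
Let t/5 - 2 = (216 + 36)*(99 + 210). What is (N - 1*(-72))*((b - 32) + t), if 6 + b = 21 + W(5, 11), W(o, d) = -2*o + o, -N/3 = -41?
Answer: 75918960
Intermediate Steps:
N = 123 (N = -3*(-41) = 123)
W(o, d) = -o
b = 10 (b = -6 + (21 - 1*5) = -6 + (21 - 5) = -6 + 16 = 10)
t = 389350 (t = 10 + 5*((216 + 36)*(99 + 210)) = 10 + 5*(252*309) = 10 + 5*77868 = 10 + 389340 = 389350)
(N - 1*(-72))*((b - 32) + t) = (123 - 1*(-72))*((10 - 32) + 389350) = (123 + 72)*(-22 + 389350) = 195*389328 = 75918960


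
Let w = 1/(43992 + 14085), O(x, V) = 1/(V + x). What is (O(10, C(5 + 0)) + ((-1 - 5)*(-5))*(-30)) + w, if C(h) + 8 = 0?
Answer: -104480521/116154 ≈ -899.50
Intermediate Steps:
C(h) = -8 (C(h) = -8 + 0 = -8)
w = 1/58077 ≈ 1.7219e-5
(O(10, C(5 + 0)) + ((-1 - 5)*(-5))*(-30)) + w = (1/(-8 + 10) + ((-1 - 5)*(-5))*(-30)) + 1/58077 = (1/2 - 6*(-5)*(-30)) + 1/58077 = (1/2 + 30*(-30)) + 1/58077 = (1/2 - 900) + 1/58077 = -1799/2 + 1/58077 = -104480521/116154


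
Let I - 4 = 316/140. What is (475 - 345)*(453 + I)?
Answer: 417924/7 ≈ 59703.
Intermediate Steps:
I = 219/35 (I = 4 + 316/140 = 4 + 316*(1/140) = 4 + 79/35 = 219/35 ≈ 6.2571)
(475 - 345)*(453 + I) = (475 - 345)*(453 + 219/35) = 130*(16074/35) = 417924/7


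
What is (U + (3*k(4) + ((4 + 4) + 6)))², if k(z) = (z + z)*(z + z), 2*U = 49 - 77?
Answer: 36864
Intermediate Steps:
U = -14 (U = (49 - 77)/2 = (½)*(-28) = -14)
k(z) = 4*z² (k(z) = (2*z)*(2*z) = 4*z²)
(U + (3*k(4) + ((4 + 4) + 6)))² = (-14 + (3*(4*4²) + ((4 + 4) + 6)))² = (-14 + (3*(4*16) + (8 + 6)))² = (-14 + (3*64 + 14))² = (-14 + (192 + 14))² = (-14 + 206)² = 192² = 36864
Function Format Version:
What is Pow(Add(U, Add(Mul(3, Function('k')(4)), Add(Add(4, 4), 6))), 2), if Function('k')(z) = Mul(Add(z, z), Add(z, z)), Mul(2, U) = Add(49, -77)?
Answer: 36864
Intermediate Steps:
U = -14 (U = Mul(Rational(1, 2), Add(49, -77)) = Mul(Rational(1, 2), -28) = -14)
Function('k')(z) = Mul(4, Pow(z, 2)) (Function('k')(z) = Mul(Mul(2, z), Mul(2, z)) = Mul(4, Pow(z, 2)))
Pow(Add(U, Add(Mul(3, Function('k')(4)), Add(Add(4, 4), 6))), 2) = Pow(Add(-14, Add(Mul(3, Mul(4, Pow(4, 2))), Add(Add(4, 4), 6))), 2) = Pow(Add(-14, Add(Mul(3, Mul(4, 16)), Add(8, 6))), 2) = Pow(Add(-14, Add(Mul(3, 64), 14)), 2) = Pow(Add(-14, Add(192, 14)), 2) = Pow(Add(-14, 206), 2) = Pow(192, 2) = 36864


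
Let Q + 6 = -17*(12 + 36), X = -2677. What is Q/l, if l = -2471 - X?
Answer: -411/103 ≈ -3.9903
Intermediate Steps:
Q = -822 (Q = -6 - 17*(12 + 36) = -6 - 17*48 = -6 - 816 = -822)
l = 206 (l = -2471 - 1*(-2677) = -2471 + 2677 = 206)
Q/l = -822/206 = -822*1/206 = -411/103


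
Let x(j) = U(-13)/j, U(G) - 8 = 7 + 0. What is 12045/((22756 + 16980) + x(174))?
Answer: 232870/768231 ≈ 0.30312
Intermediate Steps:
U(G) = 15 (U(G) = 8 + (7 + 0) = 8 + 7 = 15)
x(j) = 15/j
12045/((22756 + 16980) + x(174)) = 12045/((22756 + 16980) + 15/174) = 12045/(39736 + 15*(1/174)) = 12045/(39736 + 5/58) = 12045/(2304693/58) = 12045*(58/2304693) = 232870/768231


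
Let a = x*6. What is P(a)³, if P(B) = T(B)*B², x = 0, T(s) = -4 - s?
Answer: 0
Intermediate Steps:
a = 0 (a = 0*6 = 0)
P(B) = B²*(-4 - B) (P(B) = (-4 - B)*B² = B²*(-4 - B))
P(a)³ = (0²*(-4 - 1*0))³ = (0*(-4 + 0))³ = (0*(-4))³ = 0³ = 0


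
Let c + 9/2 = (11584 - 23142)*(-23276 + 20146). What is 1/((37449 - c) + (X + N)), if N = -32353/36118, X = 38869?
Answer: -18059/651933844009 ≈ -2.7701e-8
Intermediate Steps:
c = 72353071/2 (c = -9/2 + (11584 - 23142)*(-23276 + 20146) = -9/2 - 11558*(-3130) = -9/2 + 36176540 = 72353071/2 ≈ 3.6177e+7)
N = -32353/36118 (N = -32353*1/36118 = -32353/36118 ≈ -0.89576)
1/((37449 - c) + (X + N)) = 1/((37449 - 1*72353071/2) + (38869 - 32353/36118)) = 1/((37449 - 72353071/2) + 1403838189/36118) = 1/(-72278173/2 + 1403838189/36118) = 1/(-651933844009/18059) = -18059/651933844009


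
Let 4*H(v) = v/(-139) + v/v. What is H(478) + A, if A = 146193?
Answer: 81282969/556 ≈ 1.4619e+5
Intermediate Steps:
H(v) = 1/4 - v/556 (H(v) = (v/(-139) + v/v)/4 = (v*(-1/139) + 1)/4 = (-v/139 + 1)/4 = (1 - v/139)/4 = 1/4 - v/556)
H(478) + A = (1/4 - 1/556*478) + 146193 = (1/4 - 239/278) + 146193 = -339/556 + 146193 = 81282969/556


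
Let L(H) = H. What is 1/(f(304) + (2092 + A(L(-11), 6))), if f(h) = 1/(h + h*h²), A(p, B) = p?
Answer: 28094768/58465212209 ≈ 0.00048054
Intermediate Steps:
f(h) = 1/(h + h³)
1/(f(304) + (2092 + A(L(-11), 6))) = 1/(1/(304 + 304³) + (2092 - 11)) = 1/(1/(304 + 28094464) + 2081) = 1/(1/28094768 + 2081) = 1/(58465212209/28094768) = 28094768/58465212209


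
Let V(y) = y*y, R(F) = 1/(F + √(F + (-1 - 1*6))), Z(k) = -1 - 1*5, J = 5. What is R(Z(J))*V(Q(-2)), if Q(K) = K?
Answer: -24/49 - 4*I*√13/49 ≈ -0.4898 - 0.29433*I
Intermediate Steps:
Z(k) = -6 (Z(k) = -1 - 5 = -6)
R(F) = 1/(F + √(-7 + F)) (R(F) = 1/(F + √(F + (-1 - 6))) = 1/(F + √(F - 7)) = 1/(F + √(-7 + F)))
V(y) = y²
R(Z(J))*V(Q(-2)) = (-2)²/(-6 + √(-7 - 6)) = 4/(-6 + √(-13)) = 4/(-6 + I*√13)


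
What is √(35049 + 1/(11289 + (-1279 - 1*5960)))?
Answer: √283896902/90 ≈ 187.21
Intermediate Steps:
√(35049 + 1/(11289 + (-1279 - 1*5960))) = √(35049 + 1/(11289 + (-1279 - 5960))) = √(35049 + 1/(11289 - 7239)) = √(35049 + 1/4050) = √(141948451/4050) = √283896902/90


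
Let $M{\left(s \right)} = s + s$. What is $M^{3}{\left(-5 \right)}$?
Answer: $-1000$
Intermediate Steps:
$M{\left(s \right)} = 2 s$
$M^{3}{\left(-5 \right)} = \left(2 \left(-5\right)\right)^{3} = \left(-10\right)^{3} = -1000$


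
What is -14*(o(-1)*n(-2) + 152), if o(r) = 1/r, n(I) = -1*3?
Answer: -2170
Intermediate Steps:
n(I) = -3
-14*(o(-1)*n(-2) + 152) = -14*(-3/(-1) + 152) = -14*(-1*(-3) + 152) = -14*(3 + 152) = -14*155 = -2170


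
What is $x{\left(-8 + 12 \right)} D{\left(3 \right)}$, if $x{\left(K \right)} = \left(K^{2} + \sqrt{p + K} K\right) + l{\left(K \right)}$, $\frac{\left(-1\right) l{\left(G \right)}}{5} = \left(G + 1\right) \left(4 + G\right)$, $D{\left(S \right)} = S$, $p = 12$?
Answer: $-504$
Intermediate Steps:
$l{\left(G \right)} = - 5 \left(1 + G\right) \left(4 + G\right)$ ($l{\left(G \right)} = - 5 \left(G + 1\right) \left(4 + G\right) = - 5 \left(1 + G\right) \left(4 + G\right)$)
$x{\left(K \right)} = -20 - 25 K - 4 K^{2} + K \sqrt{12 + K}$ ($x{\left(K \right)} = \left(K^{2} + \sqrt{12 + K} K\right) - \left(20 + 5 K^{2} + 25 K\right) = \left(K^{2} + K \sqrt{12 + K}\right) - \left(20 + 5 K^{2} + 25 K\right) = -20 - 25 K - 4 K^{2} + K \sqrt{12 + K}$)
$x{\left(-8 + 12 \right)} D{\left(3 \right)} = \left(-20 - 25 \left(-8 + 12\right) - 4 \left(-8 + 12\right)^{2} + \left(-8 + 12\right) \sqrt{12 + \left(-8 + 12\right)}\right) 3 = \left(-20 - 100 - 4 \cdot 4^{2} + 4 \sqrt{12 + 4}\right) 3 = \left(-20 - 100 - 64 + 4 \sqrt{16}\right) 3 = \left(-20 - 100 - 64 + 4 \cdot 4\right) 3 = \left(-20 - 100 - 64 + 16\right) 3 = \left(-168\right) 3 = -504$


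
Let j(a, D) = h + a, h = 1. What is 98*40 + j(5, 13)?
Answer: 3926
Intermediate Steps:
j(a, D) = 1 + a
98*40 + j(5, 13) = 98*40 + (1 + 5) = 3920 + 6 = 3926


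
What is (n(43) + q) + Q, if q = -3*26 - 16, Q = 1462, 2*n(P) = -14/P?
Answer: 58817/43 ≈ 1367.8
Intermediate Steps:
n(P) = -7/P (n(P) = (-14/P)/2 = -7/P)
q = -94 (q = -78 - 16 = -94)
(n(43) + q) + Q = (-7/43 - 94) + 1462 = -4049/43 + 1462 = 58817/43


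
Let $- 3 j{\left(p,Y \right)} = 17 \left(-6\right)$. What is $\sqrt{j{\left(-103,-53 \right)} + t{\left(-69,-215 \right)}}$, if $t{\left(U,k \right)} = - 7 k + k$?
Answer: $2 \sqrt{331} \approx 36.387$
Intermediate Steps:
$t{\left(U,k \right)} = - 6 k$
$j{\left(p,Y \right)} = 34$ ($j{\left(p,Y \right)} = - \frac{17 \left(-6\right)}{3} = \left(- \frac{1}{3}\right) \left(-102\right) = 34$)
$\sqrt{j{\left(-103,-53 \right)} + t{\left(-69,-215 \right)}} = \sqrt{34 - -1290} = \sqrt{34 + 1290} = \sqrt{1324} = 2 \sqrt{331}$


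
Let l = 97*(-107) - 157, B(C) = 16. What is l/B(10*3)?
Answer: -1317/2 ≈ -658.50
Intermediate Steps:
l = -10536 (l = -10379 - 157 = -10536)
l/B(10*3) = -10536/16 = -10536*1/16 = -1317/2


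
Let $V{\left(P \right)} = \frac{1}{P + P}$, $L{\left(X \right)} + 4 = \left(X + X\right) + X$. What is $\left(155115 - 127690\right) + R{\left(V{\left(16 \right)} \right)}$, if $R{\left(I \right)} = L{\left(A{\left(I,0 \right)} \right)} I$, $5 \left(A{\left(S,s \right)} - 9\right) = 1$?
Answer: $\frac{2194059}{80} \approx 27426.0$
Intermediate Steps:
$A{\left(S,s \right)} = \frac{46}{5}$ ($A{\left(S,s \right)} = 9 + \frac{1}{5} \cdot 1 = 9 + \frac{1}{5} = \frac{46}{5}$)
$L{\left(X \right)} = -4 + 3 X$ ($L{\left(X \right)} = -4 + \left(\left(X + X\right) + X\right) = -4 + \left(2 X + X\right) = -4 + 3 X$)
$V{\left(P \right)} = \frac{1}{2 P}$
$R{\left(I \right)} = \frac{118 I}{5}$ ($R{\left(I \right)} = \left(-4 + 3 \cdot \frac{46}{5}\right) I = \left(-4 + \frac{138}{5}\right) I = \frac{118 I}{5}$)
$\left(155115 - 127690\right) + R{\left(V{\left(16 \right)} \right)} = \left(155115 - 127690\right) + \frac{118 \frac{1}{2 \cdot 16}}{5} = 27425 + \frac{118 \cdot \frac{1}{2} \cdot \frac{1}{16}}{5} = 27425 + \frac{118}{5} \cdot \frac{1}{32} = 27425 + \frac{59}{80} = \frac{2194059}{80}$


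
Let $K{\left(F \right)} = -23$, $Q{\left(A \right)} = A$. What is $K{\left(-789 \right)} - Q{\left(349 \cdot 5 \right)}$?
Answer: $-1768$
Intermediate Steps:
$K{\left(-789 \right)} - Q{\left(349 \cdot 5 \right)} = -23 - 349 \cdot 5 = -23 - 1745 = -1768$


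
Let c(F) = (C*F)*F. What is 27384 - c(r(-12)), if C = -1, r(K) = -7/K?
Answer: 3943345/144 ≈ 27384.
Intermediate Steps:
c(F) = -F² (c(F) = (-F)*F = -F²)
27384 - c(r(-12)) = 27384 - (-1)*(-7/(-12))² = 27384 - (-1)*(-7*(-1/12))² = 27384 - (-1)*(7/12)² = 27384 - (-1)*49/144 = 27384 - 1*(-49/144) = 27384 + 49/144 = 3943345/144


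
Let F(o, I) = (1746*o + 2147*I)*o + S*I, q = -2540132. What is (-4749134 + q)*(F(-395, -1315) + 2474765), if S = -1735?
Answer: -10149438507391390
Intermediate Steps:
F(o, I) = -1735*I + o*(1746*o + 2147*I) (F(o, I) = (1746*o + 2147*I)*o - 1735*I = o*(1746*o + 2147*I) - 1735*I = -1735*I + o*(1746*o + 2147*I))
(-4749134 + q)*(F(-395, -1315) + 2474765) = (-4749134 - 2540132)*((-1735*(-1315) + 1746*(-395)**2 + 2147*(-1315)*(-395)) + 2474765) = -7289266*((2281525 + 1746*156025 + 1115205475) + 2474765) = -7289266*((2281525 + 272419650 + 1115205475) + 2474765) = -7289266*(1389906650 + 2474765) = -7289266*1392381415 = -10149438507391390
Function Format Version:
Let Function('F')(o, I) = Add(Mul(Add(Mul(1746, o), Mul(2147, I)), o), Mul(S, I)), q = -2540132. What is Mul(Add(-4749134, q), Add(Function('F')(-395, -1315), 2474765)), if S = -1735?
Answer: -10149438507391390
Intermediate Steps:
Function('F')(o, I) = Add(Mul(-1735, I), Mul(o, Add(Mul(1746, o), Mul(2147, I)))) (Function('F')(o, I) = Add(Mul(Add(Mul(1746, o), Mul(2147, I)), o), Mul(-1735, I)) = Add(Mul(o, Add(Mul(1746, o), Mul(2147, I))), Mul(-1735, I)) = Add(Mul(-1735, I), Mul(o, Add(Mul(1746, o), Mul(2147, I)))))
Mul(Add(-4749134, q), Add(Function('F')(-395, -1315), 2474765)) = Mul(Add(-4749134, -2540132), Add(Add(Mul(-1735, -1315), Mul(1746, Pow(-395, 2)), Mul(2147, -1315, -395)), 2474765)) = Mul(-7289266, Add(Add(2281525, Mul(1746, 156025), 1115205475), 2474765)) = Mul(-7289266, Add(Add(2281525, 272419650, 1115205475), 2474765)) = Mul(-7289266, Add(1389906650, 2474765)) = Mul(-7289266, 1392381415) = -10149438507391390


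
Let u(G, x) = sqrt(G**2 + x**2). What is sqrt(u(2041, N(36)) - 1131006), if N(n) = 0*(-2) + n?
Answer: sqrt(-1131006 + sqrt(4166977)) ≈ 1062.5*I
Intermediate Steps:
N(n) = n (N(n) = 0 + n = n)
sqrt(u(2041, N(36)) - 1131006) = sqrt(sqrt(2041**2 + 36**2) - 1131006) = sqrt(sqrt(4165681 + 1296) - 1131006) = sqrt(sqrt(4166977) - 1131006) = sqrt(-1131006 + sqrt(4166977))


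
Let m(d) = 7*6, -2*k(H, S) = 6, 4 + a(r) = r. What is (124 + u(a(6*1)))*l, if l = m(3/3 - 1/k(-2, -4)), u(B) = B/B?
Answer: 5250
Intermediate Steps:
a(r) = -4 + r
u(B) = 1
k(H, S) = -3 (k(H, S) = -1/2*6 = -3)
m(d) = 42
l = 42
(124 + u(a(6*1)))*l = (124 + 1)*42 = 125*42 = 5250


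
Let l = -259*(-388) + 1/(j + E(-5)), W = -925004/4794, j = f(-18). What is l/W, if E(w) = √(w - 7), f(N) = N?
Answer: -793484409/1523536 + 47*I*√3/1523536 ≈ -520.82 + 5.3433e-5*I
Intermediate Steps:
E(w) = √(-7 + w)
j = -18
W = -27206/141 (W = -925004*1/4794 = -27206/141 ≈ -192.95)
l = 100492 + 1/(-18 + 2*I*√3) (l = -259*(-388) + 1/(-18 + √(-7 - 5)) = 100492 + 1/(-18 + √(-12)) = 100492 + 1/(-18 + 2*I*√3) ≈ 1.0049e+5 - 0.01031*I)
l/W = (5627549/56 - I*√3/168)/(-27206/141) = (5627549/56 - I*√3/168)*(-141/27206) = -793484409/1523536 + 47*I*√3/1523536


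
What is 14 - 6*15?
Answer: -76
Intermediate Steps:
14 - 6*15 = 14 - 90 = -76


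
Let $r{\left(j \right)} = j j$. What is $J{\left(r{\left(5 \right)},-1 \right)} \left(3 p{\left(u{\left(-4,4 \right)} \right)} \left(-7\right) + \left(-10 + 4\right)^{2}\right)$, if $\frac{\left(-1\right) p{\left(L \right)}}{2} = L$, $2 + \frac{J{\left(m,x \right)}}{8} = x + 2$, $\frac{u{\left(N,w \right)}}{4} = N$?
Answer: $5088$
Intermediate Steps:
$u{\left(N,w \right)} = 4 N$
$r{\left(j \right)} = j^{2}$
$J{\left(m,x \right)} = 8 x$ ($J{\left(m,x \right)} = -16 + 8 \left(x + 2\right) = -16 + 8 \left(2 + x\right) = -16 + \left(16 + 8 x\right) = 8 x$)
$p{\left(L \right)} = - 2 L$
$J{\left(r{\left(5 \right)},-1 \right)} \left(3 p{\left(u{\left(-4,4 \right)} \right)} \left(-7\right) + \left(-10 + 4\right)^{2}\right) = 8 \left(-1\right) \left(3 \left(- 2 \cdot 4 \left(-4\right)\right) \left(-7\right) + \left(-10 + 4\right)^{2}\right) = - 8 \left(3 \left(\left(-2\right) \left(-16\right)\right) \left(-7\right) + \left(-6\right)^{2}\right) = - 8 \left(3 \cdot 32 \left(-7\right) + 36\right) = - 8 \left(96 \left(-7\right) + 36\right) = - 8 \left(-672 + 36\right) = \left(-8\right) \left(-636\right) = 5088$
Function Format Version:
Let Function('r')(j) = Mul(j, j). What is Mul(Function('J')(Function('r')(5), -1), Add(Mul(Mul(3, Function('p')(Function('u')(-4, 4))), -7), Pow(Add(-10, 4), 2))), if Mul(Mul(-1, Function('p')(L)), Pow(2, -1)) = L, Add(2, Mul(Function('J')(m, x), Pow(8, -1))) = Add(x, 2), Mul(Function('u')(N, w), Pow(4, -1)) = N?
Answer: 5088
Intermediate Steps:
Function('u')(N, w) = Mul(4, N)
Function('r')(j) = Pow(j, 2)
Function('J')(m, x) = Mul(8, x) (Function('J')(m, x) = Add(-16, Mul(8, Add(x, 2))) = Add(-16, Mul(8, Add(2, x))) = Add(-16, Add(16, Mul(8, x))) = Mul(8, x))
Function('p')(L) = Mul(-2, L)
Mul(Function('J')(Function('r')(5), -1), Add(Mul(Mul(3, Function('p')(Function('u')(-4, 4))), -7), Pow(Add(-10, 4), 2))) = Mul(Mul(8, -1), Add(Mul(Mul(3, Mul(-2, Mul(4, -4))), -7), Pow(Add(-10, 4), 2))) = Mul(-8, Add(Mul(Mul(3, Mul(-2, -16)), -7), Pow(-6, 2))) = Mul(-8, Add(Mul(Mul(3, 32), -7), 36)) = Mul(-8, Add(Mul(96, -7), 36)) = Mul(-8, Add(-672, 36)) = Mul(-8, -636) = 5088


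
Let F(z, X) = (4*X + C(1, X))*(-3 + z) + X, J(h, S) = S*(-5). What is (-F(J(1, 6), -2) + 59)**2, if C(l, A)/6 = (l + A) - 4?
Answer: 1423249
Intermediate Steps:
C(l, A) = -24 + 6*A + 6*l (C(l, A) = 6*((l + A) - 4) = 6*((A + l) - 4) = 6*(-4 + A + l) = -24 + 6*A + 6*l)
J(h, S) = -5*S
F(z, X) = X + (-18 + 10*X)*(-3 + z) (F(z, X) = (4*X + (-24 + 6*X + 6*1))*(-3 + z) + X = (4*X + (-24 + 6*X + 6))*(-3 + z) + X = (4*X + (-18 + 6*X))*(-3 + z) + X = (-18 + 10*X)*(-3 + z) + X = X + (-18 + 10*X)*(-3 + z))
(-F(J(1, 6), -2) + 59)**2 = (-(54 - 29*(-2) - (-90)*6 + 10*(-2)*(-5*6)) + 59)**2 = (-(54 + 58 - 18*(-30) + 10*(-2)*(-30)) + 59)**2 = (-(54 + 58 + 540 + 600) + 59)**2 = (-1*1252 + 59)**2 = (-1252 + 59)**2 = (-1193)**2 = 1423249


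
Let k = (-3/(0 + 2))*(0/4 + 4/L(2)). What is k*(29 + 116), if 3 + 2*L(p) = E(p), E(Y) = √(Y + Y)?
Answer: 1740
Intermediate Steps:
E(Y) = √2*√Y (E(Y) = √(2*Y) = √2*√Y)
L(p) = -3/2 + √2*√p/2 (L(p) = -3/2 + (√2*√p)/2 = -3/2 + √2*√p/2)
k = 12 (k = (-3/(0 + 2))*(0/4 + 4/(-3/2 + √2*√2/2)) = (-3/2)*(0*(¼) + 4/(-3/2 + 1)) = (-3*½)*(0 + 4/(-½)) = -3*(0 + 4*(-2))/2 = -3*(0 - 8)/2 = -3/2*(-8) = 12)
k*(29 + 116) = 12*(29 + 116) = 12*145 = 1740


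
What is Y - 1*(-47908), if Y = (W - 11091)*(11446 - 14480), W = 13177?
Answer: -6281016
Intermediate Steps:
Y = -6328924 (Y = (13177 - 11091)*(11446 - 14480) = 2086*(-3034) = -6328924)
Y - 1*(-47908) = -6328924 - 1*(-47908) = -6328924 + 47908 = -6281016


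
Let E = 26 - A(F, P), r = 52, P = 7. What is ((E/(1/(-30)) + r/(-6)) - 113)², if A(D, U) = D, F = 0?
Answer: 7317025/9 ≈ 8.1300e+5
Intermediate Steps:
E = 26 (E = 26 - 1*0 = 26 + 0 = 26)
((E/(1/(-30)) + r/(-6)) - 113)² = ((26/(1/(-30)) + 52/(-6)) - 113)² = ((26/(-1/30) + 52*(-⅙)) - 113)² = ((26*(-30) - 26/3) - 113)² = ((-780 - 26/3) - 113)² = (-2366/3 - 113)² = (-2705/3)² = 7317025/9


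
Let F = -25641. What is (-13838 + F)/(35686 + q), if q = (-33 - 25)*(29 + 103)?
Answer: -39479/28030 ≈ -1.4085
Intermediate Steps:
q = -7656 (q = -58*132 = -7656)
(-13838 + F)/(35686 + q) = (-13838 - 25641)/(35686 - 7656) = -39479/28030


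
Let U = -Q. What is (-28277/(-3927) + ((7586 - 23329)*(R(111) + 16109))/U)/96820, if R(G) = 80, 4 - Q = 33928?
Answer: -10099893019/130286026640 ≈ -0.077521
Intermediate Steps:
Q = -33924 (Q = 4 - 1*33928 = 4 - 33928 = -33924)
U = 33924 (U = -1*(-33924) = 33924)
(-28277/(-3927) + ((7586 - 23329)*(R(111) + 16109))/U)/96820 = (-28277/(-3927) + ((7586 - 23329)*(80 + 16109))/33924)/96820 = (-28277*(-1/3927) - 15743*16189*(1/33924))*(1/96820) = (28277/3927 - 254863427*1/33924)*(1/96820) = (28277/3927 - 254863427/33924)*(1/96820) = -10099893019/1345652*1/96820 = -10099893019/130286026640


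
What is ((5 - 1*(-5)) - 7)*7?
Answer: 21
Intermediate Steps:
((5 - 1*(-5)) - 7)*7 = ((5 + 5) - 7)*7 = (10 - 7)*7 = 3*7 = 21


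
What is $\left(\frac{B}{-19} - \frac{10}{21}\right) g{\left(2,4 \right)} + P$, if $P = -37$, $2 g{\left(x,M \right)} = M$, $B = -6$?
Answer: $- \frac{14891}{399} \approx -37.321$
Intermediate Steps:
$g{\left(x,M \right)} = \frac{M}{2}$
$\left(\frac{B}{-19} - \frac{10}{21}\right) g{\left(2,4 \right)} + P = \left(- \frac{6}{-19} - \frac{10}{21}\right) \frac{1}{2} \cdot 4 - 37 = \left(\left(-6\right) \left(- \frac{1}{19}\right) - \frac{10}{21}\right) 2 - 37 = \left(\frac{6}{19} - \frac{10}{21}\right) 2 - 37 = \left(- \frac{64}{399}\right) 2 - 37 = - \frac{128}{399} - 37 = - \frac{14891}{399}$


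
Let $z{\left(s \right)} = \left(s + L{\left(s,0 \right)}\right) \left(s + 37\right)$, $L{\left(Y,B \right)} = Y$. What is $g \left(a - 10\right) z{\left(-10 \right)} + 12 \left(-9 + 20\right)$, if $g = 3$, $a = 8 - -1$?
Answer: $1752$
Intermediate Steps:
$a = 9$ ($a = 8 + 1 = 9$)
$z{\left(s \right)} = 2 s \left(37 + s\right)$ ($z{\left(s \right)} = \left(s + s\right) \left(s + 37\right) = 2 s \left(37 + s\right)$)
$g \left(a - 10\right) z{\left(-10 \right)} + 12 \left(-9 + 20\right) = 3 \left(9 - 10\right) 2 \left(-10\right) \left(37 - 10\right) + 12 \left(-9 + 20\right) = 3 \left(-1\right) 2 \left(-10\right) 27 + 12 \cdot 11 = \left(-3\right) \left(-540\right) + 132 = 1620 + 132 = 1752$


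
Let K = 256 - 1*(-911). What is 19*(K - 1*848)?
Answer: 6061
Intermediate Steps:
K = 1167 (K = 256 + 911 = 1167)
19*(K - 1*848) = 19*(1167 - 1*848) = 19*(1167 - 848) = 19*319 = 6061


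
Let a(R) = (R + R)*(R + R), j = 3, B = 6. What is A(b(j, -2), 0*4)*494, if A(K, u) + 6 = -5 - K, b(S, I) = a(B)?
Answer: -76570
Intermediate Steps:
a(R) = 4*R**2 (a(R) = (2*R)*(2*R) = 4*R**2)
b(S, I) = 144 (b(S, I) = 4*6**2 = 4*36 = 144)
A(K, u) = -11 - K (A(K, u) = -6 + (-5 - K) = -11 - K)
A(b(j, -2), 0*4)*494 = (-11 - 1*144)*494 = (-11 - 144)*494 = -155*494 = -76570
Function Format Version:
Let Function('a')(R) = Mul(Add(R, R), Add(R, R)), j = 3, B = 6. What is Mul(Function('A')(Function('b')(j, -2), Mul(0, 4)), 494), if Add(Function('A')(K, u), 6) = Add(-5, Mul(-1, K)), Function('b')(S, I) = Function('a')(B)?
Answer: -76570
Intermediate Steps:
Function('a')(R) = Mul(4, Pow(R, 2)) (Function('a')(R) = Mul(Mul(2, R), Mul(2, R)) = Mul(4, Pow(R, 2)))
Function('b')(S, I) = 144 (Function('b')(S, I) = Mul(4, Pow(6, 2)) = Mul(4, 36) = 144)
Function('A')(K, u) = Add(-11, Mul(-1, K)) (Function('A')(K, u) = Add(-6, Add(-5, Mul(-1, K))) = Add(-11, Mul(-1, K)))
Mul(Function('A')(Function('b')(j, -2), Mul(0, 4)), 494) = Mul(Add(-11, Mul(-1, 144)), 494) = Mul(Add(-11, -144), 494) = Mul(-155, 494) = -76570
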